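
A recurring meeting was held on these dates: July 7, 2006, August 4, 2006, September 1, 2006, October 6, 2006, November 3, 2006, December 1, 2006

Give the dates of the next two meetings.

January 5, 2007; February 2, 2007

All dates are Fridays, 28, 28, 35, 28, 28 days apart.
Specifically, the 1st Friday of each month.
January 2007 — 1st Friday is January 5, 2007.
1st Friday of February 2007: February 2, 2007.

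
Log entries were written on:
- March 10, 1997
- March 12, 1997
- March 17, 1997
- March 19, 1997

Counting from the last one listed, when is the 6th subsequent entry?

April 9, 1997

Gaps: 2, 5, 2 days — not constant, but cyclic with period 2.
The events fall on every Monday and Wednesday.
The following Monday is March 24, 1997.
Next Wednesday: March 26, 1997.
Next Monday: March 31, 1997.
Next Wednesday: April 2, 1997.
Next Monday: April 7, 1997.
The following Wednesday is April 9, 1997.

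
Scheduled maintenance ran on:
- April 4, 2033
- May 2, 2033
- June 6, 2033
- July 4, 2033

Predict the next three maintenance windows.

August 1, 2033; September 5, 2033; October 3, 2033

Gaps: 28, 35, 28 days — a mix of 28 and 35. Every date is a Monday.
Each is the 1st Monday of its month.
1st Monday of August 2033: August 1, 2033.
1st Monday of September 2033: September 5, 2033.
1st Monday of October 2033: October 3, 2033.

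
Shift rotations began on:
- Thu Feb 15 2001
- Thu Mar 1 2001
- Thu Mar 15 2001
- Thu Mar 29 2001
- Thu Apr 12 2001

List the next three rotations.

The spacing is 14, 14, 14, 14 days — always 14 days.
Thu Apr 12 2001 + 14 days = Thu Apr 26 2001.
Thu Apr 26 2001 + 14 days = Thu May 10 2001.
Thu May 10 2001 + 14 days = Thu May 24 2001.

Thu Apr 26 2001, Thu May 10 2001, Thu May 24 2001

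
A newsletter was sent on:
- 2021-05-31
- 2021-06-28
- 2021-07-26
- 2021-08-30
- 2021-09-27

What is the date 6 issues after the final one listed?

Every date is a Monday; gaps 28, 28, 35, 28 days.
Each is the last Monday of its month (at least one falls on the 29th or later, ruling out '4th Monday').
October 2021 ends with Monday 2021-10-25.
November 2021 ends with Monday 2021-11-29.
December 2021 ends with Monday 2021-12-27.
January 2022 ends with Monday 2022-01-31.
February 2022 ends with Monday 2022-02-28.
Last Monday of March 2022: 2022-03-28.

2022-03-28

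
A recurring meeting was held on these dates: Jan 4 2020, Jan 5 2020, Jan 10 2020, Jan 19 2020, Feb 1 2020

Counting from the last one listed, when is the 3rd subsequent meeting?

Apr 4 2020

Gaps: 1, 5, 9, 13 days — each gap is 4 larger than the previous one.
Next gap: 17 days. Feb 1 2020 + 17 days = Feb 18 2020.
Next gap: 21 days. Feb 18 2020 + 21 days = Mar 10 2020.
Next gap: 25 days. Mar 10 2020 + 25 days = Apr 4 2020.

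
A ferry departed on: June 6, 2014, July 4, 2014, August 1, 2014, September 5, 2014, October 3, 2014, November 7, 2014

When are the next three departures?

December 5, 2014; January 2, 2015; February 6, 2015

All dates are Fridays, 28, 28, 35, 28, 35 days apart.
Specifically, the 1st Friday of each month.
1st Friday of December 2014: December 5, 2014.
1st Friday of January 2015: January 2, 2015.
1st Friday of February 2015: February 6, 2015.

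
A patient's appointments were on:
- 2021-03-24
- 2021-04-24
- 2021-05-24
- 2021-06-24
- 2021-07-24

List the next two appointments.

Gaps: 31, 30, 31, 30 days — not constant. Every event is on the 24th of the month.
Pattern: the 24th of each month.
August 2021: 2021-08-24.
Next: September 2021 → 2021-09-24.

2021-08-24, 2021-09-24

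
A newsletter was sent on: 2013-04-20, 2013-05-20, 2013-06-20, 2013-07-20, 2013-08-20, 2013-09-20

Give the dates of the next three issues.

Gaps: 30, 31, 30, 31, 31 days — not constant. Every event is on the 20th of the month.
Pattern: the 20th of each month.
Next: October 2013 → 2013-10-20.
November 2013: 2013-11-20.
Next: December 2013 → 2013-12-20.

2013-10-20, 2013-11-20, 2013-12-20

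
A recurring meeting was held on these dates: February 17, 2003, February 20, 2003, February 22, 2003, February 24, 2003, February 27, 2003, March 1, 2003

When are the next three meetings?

The gap pattern 3, 2, 2, 3, 2 repeats every 3 events.
These are the Mondays, Thursdays and Saturdays of each week.
The following Monday is March 3, 2003.
Next Thursday: March 6, 2003.
The following Saturday is March 8, 2003.

March 3, 2003; March 6, 2003; March 8, 2003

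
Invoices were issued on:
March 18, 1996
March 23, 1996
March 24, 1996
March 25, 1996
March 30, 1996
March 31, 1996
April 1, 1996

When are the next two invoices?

Gaps: 5, 1, 1, 5, 1, 1 days — not constant, but cyclic with period 3.
The events fall on every Monday, Saturday and Sunday.
The following Saturday is April 6, 1996.
Next Sunday: April 7, 1996.

April 6, 1996; April 7, 1996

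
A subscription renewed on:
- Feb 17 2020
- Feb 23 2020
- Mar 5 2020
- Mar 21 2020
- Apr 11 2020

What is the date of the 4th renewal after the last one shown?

Aug 23 2020

Intervals are 6, 11, 16, 21 days — an arithmetic progression with common difference 5.
Next gap: 26 days. Apr 11 2020 + 26 days = May 7 2020.
Next gap: 31 days. May 7 2020 + 31 days = Jun 7 2020.
Next gap: 36 days. Jun 7 2020 + 36 days = Jul 13 2020.
Next gap: 41 days. Jul 13 2020 + 41 days = Aug 23 2020.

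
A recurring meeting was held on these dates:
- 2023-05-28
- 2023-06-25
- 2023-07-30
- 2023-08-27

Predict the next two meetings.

2023-09-24, 2023-10-29

All Sundays; the gaps (28, 35, 28) vary with month length.
This is the last Sunday of each month.
Last Sunday of September 2023: 2023-09-24.
Last Sunday of October 2023: 2023-10-29.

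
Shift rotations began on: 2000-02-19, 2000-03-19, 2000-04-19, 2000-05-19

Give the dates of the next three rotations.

Each date is the 19th; the gaps (29, 31, 30) track the month lengths.
The rule is the 19th of each month.
June 2000: 2000-06-19.
July 2000: 2000-07-19.
Next: August 2000 → 2000-08-19.

2000-06-19, 2000-07-19, 2000-08-19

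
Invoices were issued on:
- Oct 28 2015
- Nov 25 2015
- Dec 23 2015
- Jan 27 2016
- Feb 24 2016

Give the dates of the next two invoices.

Mar 23 2016, Apr 27 2016

These are Wednesdays at 28- or 35-day spacing (28, 28, 35, 28).
The pattern: 4th Wednesday of the month.
March 2016 — 4th Wednesday is Mar 23 2016.
April 2016 — 4th Wednesday is Apr 27 2016.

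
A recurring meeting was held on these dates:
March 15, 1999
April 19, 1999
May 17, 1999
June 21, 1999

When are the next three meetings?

July 19, 1999; August 16, 1999; September 20, 1999

All dates are Mondays, 35, 28, 35 days apart.
Specifically, the 3rd Monday of each month.
3rd Monday of July 1999: July 19, 1999.
3rd Monday of August 1999: August 16, 1999.
September 1999 — 3rd Monday is September 20, 1999.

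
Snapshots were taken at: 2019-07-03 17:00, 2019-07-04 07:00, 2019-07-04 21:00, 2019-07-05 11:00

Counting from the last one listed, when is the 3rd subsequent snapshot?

2019-07-07 05:00

Spacing: 14, 14, 14 h — constant 14 h.
2019-07-05 11:00 + 14 h = 2019-07-06 01:00.
2019-07-06 01:00 + 14 h = 2019-07-06 15:00.
2019-07-06 15:00 + 14 h = 2019-07-07 05:00.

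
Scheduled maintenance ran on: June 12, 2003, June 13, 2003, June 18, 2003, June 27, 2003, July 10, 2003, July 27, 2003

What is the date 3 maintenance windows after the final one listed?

Intervals are 1, 5, 9, 13, 17 days — an arithmetic progression with common difference 4.
Next gap: 21 days. July 27, 2003 + 21 days = August 17, 2003.
Next gap: 25 days. August 17, 2003 + 25 days = September 11, 2003.
Next gap: 29 days. September 11, 2003 + 29 days = October 10, 2003.

October 10, 2003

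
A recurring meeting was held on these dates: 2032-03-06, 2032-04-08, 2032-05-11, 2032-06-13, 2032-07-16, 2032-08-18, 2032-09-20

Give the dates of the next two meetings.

Every event comes 33 days after the last (33, 33, 33, 33, 33, 33).
2032-09-20 + 33 days = 2032-10-23.
2032-10-23 + 33 days = 2032-11-25.

2032-10-23, 2032-11-25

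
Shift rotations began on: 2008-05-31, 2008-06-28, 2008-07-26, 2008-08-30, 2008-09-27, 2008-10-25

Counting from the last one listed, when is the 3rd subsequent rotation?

Every date is a Saturday; gaps 28, 28, 35, 28, 28 days.
Each is the last Saturday of its month (at least one falls on the 29th or later, ruling out '4th Saturday').
Last Saturday of November 2008: 2008-11-29.
Last Saturday of December 2008: 2008-12-27.
Last Saturday of January 2009: 2009-01-31.

2009-01-31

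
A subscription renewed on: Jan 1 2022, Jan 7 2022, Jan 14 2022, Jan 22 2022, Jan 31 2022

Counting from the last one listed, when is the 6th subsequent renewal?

Intervals are 6, 7, 8, 9 days — an arithmetic progression with common difference 1.
Next gap: 10 days. Jan 31 2022 + 10 days = Feb 10 2022.
Next gap: 11 days. Feb 10 2022 + 11 days = Feb 21 2022.
Next gap: 12 days. Feb 21 2022 + 12 days = Mar 5 2022.
Next gap: 13 days. Mar 5 2022 + 13 days = Mar 18 2022.
Next gap: 14 days. Mar 18 2022 + 14 days = Apr 1 2022.
Next gap: 15 days. Apr 1 2022 + 15 days = Apr 16 2022.

Apr 16 2022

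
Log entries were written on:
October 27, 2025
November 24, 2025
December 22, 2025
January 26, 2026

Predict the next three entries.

February 23, 2026; March 23, 2026; April 27, 2026

These are Mondays at 28- or 35-day spacing (28, 28, 35).
The pattern: 4th Monday of the month.
4th Monday of February 2026: February 23, 2026.
March 2026 — 4th Monday is March 23, 2026.
4th Monday of April 2026: April 27, 2026.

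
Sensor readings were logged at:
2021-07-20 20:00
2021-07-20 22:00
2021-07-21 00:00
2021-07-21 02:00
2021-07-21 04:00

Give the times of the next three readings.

The interval is a steady 2 hours (2, 2, 2, 2).
2021-07-21 04:00 + 2 h = 2021-07-21 06:00.
2021-07-21 06:00 + 2 h = 2021-07-21 08:00.
2021-07-21 08:00 + 2 h = 2021-07-21 10:00.

2021-07-21 06:00, 2021-07-21 08:00, 2021-07-21 10:00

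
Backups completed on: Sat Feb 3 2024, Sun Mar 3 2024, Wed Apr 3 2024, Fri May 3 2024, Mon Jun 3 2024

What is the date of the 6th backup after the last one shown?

Gaps: 29, 31, 30, 31 days — not constant. Every event is on the 3rd of the month.
Pattern: the 3rd of each month.
July 2024: Wed Jul 3 2024.
Next: August 2024 → Sat Aug 3 2024.
Next: September 2024 → Tue Sep 3 2024.
Next: October 2024 → Thu Oct 3 2024.
November 2024: Sun Nov 3 2024.
Next: December 2024 → Tue Dec 3 2024.

Tue Dec 3 2024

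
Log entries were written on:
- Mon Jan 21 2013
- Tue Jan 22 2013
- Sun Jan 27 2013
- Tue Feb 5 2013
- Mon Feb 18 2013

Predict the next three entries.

Thu Mar 7 2013, Thu Mar 28 2013, Mon Apr 22 2013

Intervals are 1, 5, 9, 13 days — an arithmetic progression with common difference 4.
Next gap: 17 days. Mon Feb 18 2013 + 17 days = Thu Mar 7 2013.
Next gap: 21 days. Thu Mar 7 2013 + 21 days = Thu Mar 28 2013.
Next gap: 25 days. Thu Mar 28 2013 + 25 days = Mon Apr 22 2013.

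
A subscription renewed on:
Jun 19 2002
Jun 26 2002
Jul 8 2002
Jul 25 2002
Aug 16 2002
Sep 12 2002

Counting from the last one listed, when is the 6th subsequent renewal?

Jun 6 2003

Gaps: 7, 12, 17, 22, 27 days — each gap is 5 larger than the previous one.
Next gap: 32 days. Sep 12 2002 + 32 days = Oct 14 2002.
Next gap: 37 days. Oct 14 2002 + 37 days = Nov 20 2002.
Next gap: 42 days. Nov 20 2002 + 42 days = Jan 1 2003.
Next gap: 47 days. Jan 1 2003 + 47 days = Feb 17 2003.
Next gap: 52 days. Feb 17 2003 + 52 days = Apr 10 2003.
Next gap: 57 days. Apr 10 2003 + 57 days = Jun 6 2003.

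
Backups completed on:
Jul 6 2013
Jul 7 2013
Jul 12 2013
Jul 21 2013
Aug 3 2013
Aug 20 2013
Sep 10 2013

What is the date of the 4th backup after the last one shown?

Gaps: 1, 5, 9, 13, 17, 21 days — each gap is 4 larger than the previous one.
Next gap: 25 days. Sep 10 2013 + 25 days = Oct 5 2013.
Next gap: 29 days. Oct 5 2013 + 29 days = Nov 3 2013.
Next gap: 33 days. Nov 3 2013 + 33 days = Dec 6 2013.
Next gap: 37 days. Dec 6 2013 + 37 days = Jan 12 2014.

Jan 12 2014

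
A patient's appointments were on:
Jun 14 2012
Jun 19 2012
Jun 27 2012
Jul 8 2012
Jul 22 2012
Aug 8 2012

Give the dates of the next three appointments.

The spacing grows by 3 each time: 5, 8, 11, 14, 17 days.
Next gap: 20 days. Aug 8 2012 + 20 days = Aug 28 2012.
Next gap: 23 days. Aug 28 2012 + 23 days = Sep 20 2012.
Next gap: 26 days. Sep 20 2012 + 26 days = Oct 16 2012.

Aug 28 2012, Sep 20 2012, Oct 16 2012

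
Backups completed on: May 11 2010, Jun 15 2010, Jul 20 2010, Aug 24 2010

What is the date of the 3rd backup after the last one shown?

Dec 7 2010

The spacing is 35, 35, 35 days — always 35 days.
Aug 24 2010 + 35 days = Sep 28 2010.
Sep 28 2010 + 35 days = Nov 2 2010.
Nov 2 2010 + 35 days = Dec 7 2010.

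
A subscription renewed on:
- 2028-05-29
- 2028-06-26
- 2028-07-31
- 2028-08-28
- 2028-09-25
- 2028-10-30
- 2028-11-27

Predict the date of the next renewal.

These are Mondays with 28, 35, 28, 28, 35, 28-day gaps.
Each is the final Monday of its month — 2028-05-29 is past the 28th, so '4th Monday' doesn't fit.
Last Monday of December 2028: 2028-12-25.

2028-12-25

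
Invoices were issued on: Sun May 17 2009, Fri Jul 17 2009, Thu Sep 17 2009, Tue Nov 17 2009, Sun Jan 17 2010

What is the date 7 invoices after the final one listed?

Gaps: 61, 62, 61, 61 days — not constant. Every event is on the 17th of the month.
Pattern: the 17th of every 2 months.
March 2010: Wed Mar 17 2010.
Next: May 2010 → Mon May 17 2010.
Next: July 2010 → Sat Jul 17 2010.
Next: September 2010 → Fri Sep 17 2010.
Next: November 2010 → Wed Nov 17 2010.
Next: January 2011 → Mon Jan 17 2011.
March 2011: Thu Mar 17 2011.

Thu Mar 17 2011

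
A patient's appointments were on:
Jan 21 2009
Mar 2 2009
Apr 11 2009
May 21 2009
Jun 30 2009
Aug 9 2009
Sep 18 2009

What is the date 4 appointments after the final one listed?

Feb 25 2010

The spacing is 40, 40, 40, 40, 40, 40 days — always 40 days.
Sep 18 2009 + 40 days = Oct 28 2009.
Oct 28 2009 + 40 days = Dec 7 2009.
Dec 7 2009 + 40 days = Jan 16 2010.
Jan 16 2010 + 40 days = Feb 25 2010.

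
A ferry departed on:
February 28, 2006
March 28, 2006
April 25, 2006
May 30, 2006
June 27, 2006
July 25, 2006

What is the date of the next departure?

Every date is a Tuesday; gaps 28, 28, 35, 28, 28 days.
Each is the last Tuesday of its month (at least one falls on the 29th or later, ruling out '4th Tuesday').
Last Tuesday of August 2006: August 29, 2006.

August 29, 2006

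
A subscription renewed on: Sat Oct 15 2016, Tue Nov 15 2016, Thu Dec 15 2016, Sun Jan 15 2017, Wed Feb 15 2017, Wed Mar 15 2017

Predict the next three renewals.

Each date is the 15th; the gaps (31, 30, 31, 31, 28) track the month lengths.
The rule is the 15th of each month.
April 2017: Sat Apr 15 2017.
Next: May 2017 → Mon May 15 2017.
Next: June 2017 → Thu Jun 15 2017.

Sat Apr 15 2017, Mon May 15 2017, Thu Jun 15 2017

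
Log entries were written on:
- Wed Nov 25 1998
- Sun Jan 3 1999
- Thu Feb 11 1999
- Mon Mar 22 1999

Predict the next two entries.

Fri Apr 30 1999, Tue Jun 8 1999

Gaps between consecutive events: 39, 39, 39 days — a constant 39-day interval.
Mon Mar 22 1999 + 39 days = Fri Apr 30 1999.
Fri Apr 30 1999 + 39 days = Tue Jun 8 1999.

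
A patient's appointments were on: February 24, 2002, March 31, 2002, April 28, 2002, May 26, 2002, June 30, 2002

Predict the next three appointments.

July 28, 2002; August 25, 2002; September 29, 2002

Every date is a Sunday; gaps 35, 28, 28, 35 days.
Each is the last Sunday of its month (at least one falls on the 29th or later, ruling out '4th Sunday').
July 2002 ends with Sunday July 28, 2002.
August 2002 ends with Sunday August 25, 2002.
September 2002 ends with Sunday September 29, 2002.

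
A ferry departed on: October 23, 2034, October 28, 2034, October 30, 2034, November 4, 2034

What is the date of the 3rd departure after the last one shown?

The gap pattern 5, 2, 5 repeats every 2 events.
These are the Mondays and Saturdays of each week.
The following Monday is November 6, 2034.
The following Saturday is November 11, 2034.
Next Monday: November 13, 2034.

November 13, 2034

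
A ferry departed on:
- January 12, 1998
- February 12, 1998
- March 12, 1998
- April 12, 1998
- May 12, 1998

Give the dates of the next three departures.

June 12, 1998; July 12, 1998; August 12, 1998

Each date is the 12th; the gaps (31, 28, 31, 30) track the month lengths.
The rule is the 12th of each month.
June 1998: June 12, 1998.
July 1998: July 12, 1998.
August 1998: August 12, 1998.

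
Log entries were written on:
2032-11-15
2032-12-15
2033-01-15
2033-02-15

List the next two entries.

Gaps: 30, 31, 31 days — not constant. Every event is on the 15th of the month.
Pattern: the 15th of each month.
March 2033: 2033-03-15.
April 2033: 2033-04-15.

2033-03-15, 2033-04-15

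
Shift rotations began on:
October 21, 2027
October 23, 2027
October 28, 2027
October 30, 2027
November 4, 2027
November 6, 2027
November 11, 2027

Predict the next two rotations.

Every event lands on a Thursday or Saturday (gaps cycle 2, 5, 2, 5, 2, 5).
So the schedule is: every Thursday and Saturday.
Next Saturday: November 13, 2027.
The following Thursday is November 18, 2027.

November 13, 2027; November 18, 2027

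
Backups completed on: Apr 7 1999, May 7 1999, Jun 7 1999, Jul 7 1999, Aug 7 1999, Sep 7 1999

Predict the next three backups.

Each date is the 7th; the gaps (30, 31, 30, 31, 31) track the month lengths.
The rule is the 7th of each month.
October 1999: Oct 7 1999.
November 1999: Nov 7 1999.
Next: December 1999 → Dec 7 1999.

Oct 7 1999, Nov 7 1999, Dec 7 1999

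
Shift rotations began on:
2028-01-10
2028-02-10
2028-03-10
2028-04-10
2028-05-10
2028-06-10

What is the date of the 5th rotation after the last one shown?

Each date is the 10th; the gaps (31, 29, 31, 30, 31) track the month lengths.
The rule is the 10th of each month.
Next: July 2028 → 2028-07-10.
August 2028: 2028-08-10.
Next: September 2028 → 2028-09-10.
Next: October 2028 → 2028-10-10.
Next: November 2028 → 2028-11-10.

2028-11-10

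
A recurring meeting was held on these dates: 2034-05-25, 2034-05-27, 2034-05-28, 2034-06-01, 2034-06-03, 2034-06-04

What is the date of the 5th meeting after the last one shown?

Every event lands on a Thursday or Saturday or Sunday (gaps cycle 2, 1, 4, 2, 1).
So the schedule is: every Thursday, Saturday and Sunday.
The following Thursday is 2034-06-08.
Next Saturday: 2034-06-10.
Next Sunday: 2034-06-11.
The following Thursday is 2034-06-15.
Next Saturday: 2034-06-17.

2034-06-17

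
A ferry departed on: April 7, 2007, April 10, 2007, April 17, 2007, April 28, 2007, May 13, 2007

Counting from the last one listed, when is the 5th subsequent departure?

Gaps: 3, 7, 11, 15 days — each gap is 4 larger than the previous one.
Next gap: 19 days. May 13, 2007 + 19 days = June 1, 2007.
Next gap: 23 days. June 1, 2007 + 23 days = June 24, 2007.
Next gap: 27 days. June 24, 2007 + 27 days = July 21, 2007.
Next gap: 31 days. July 21, 2007 + 31 days = August 21, 2007.
Next gap: 35 days. August 21, 2007 + 35 days = September 25, 2007.

September 25, 2007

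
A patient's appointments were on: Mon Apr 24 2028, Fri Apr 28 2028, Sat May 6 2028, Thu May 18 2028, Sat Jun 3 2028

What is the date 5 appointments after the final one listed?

The spacing grows by 4 each time: 4, 8, 12, 16 days.
Next gap: 20 days. Sat Jun 3 2028 + 20 days = Fri Jun 23 2028.
Next gap: 24 days. Fri Jun 23 2028 + 24 days = Mon Jul 17 2028.
Next gap: 28 days. Mon Jul 17 2028 + 28 days = Mon Aug 14 2028.
Next gap: 32 days. Mon Aug 14 2028 + 32 days = Fri Sep 15 2028.
Next gap: 36 days. Fri Sep 15 2028 + 36 days = Sat Oct 21 2028.

Sat Oct 21 2028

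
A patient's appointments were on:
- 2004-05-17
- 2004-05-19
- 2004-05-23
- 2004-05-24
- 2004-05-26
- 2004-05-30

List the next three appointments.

2004-05-31, 2004-06-02, 2004-06-06

Gaps: 2, 4, 1, 2, 4 days — not constant, but cyclic with period 3.
The events fall on every Monday, Wednesday and Sunday.
The following Monday is 2004-05-31.
The following Wednesday is 2004-06-02.
The following Sunday is 2004-06-06.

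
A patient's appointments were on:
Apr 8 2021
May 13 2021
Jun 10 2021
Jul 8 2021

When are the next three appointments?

Aug 12 2021, Sep 9 2021, Oct 14 2021

Gaps: 35, 28, 28 days — a mix of 28 and 35. Every date is a Thursday.
Each is the 2nd Thursday of its month.
2nd Thursday of August 2021: Aug 12 2021.
September 2021 — 2nd Thursday is Sep 9 2021.
October 2021 — 2nd Thursday is Oct 14 2021.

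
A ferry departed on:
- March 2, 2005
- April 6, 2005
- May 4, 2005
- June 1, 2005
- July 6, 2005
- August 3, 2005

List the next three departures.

September 7, 2005; October 5, 2005; November 2, 2005

All dates are Wednesdays, 35, 28, 28, 35, 28 days apart.
Specifically, the 1st Wednesday of each month.
September 2005 — 1st Wednesday is September 7, 2005.
October 2005 — 1st Wednesday is October 5, 2005.
November 2005 — 1st Wednesday is November 2, 2005.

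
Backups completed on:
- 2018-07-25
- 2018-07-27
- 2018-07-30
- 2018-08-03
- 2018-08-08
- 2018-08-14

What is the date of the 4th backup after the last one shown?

2018-09-17

The spacing grows by 1 each time: 2, 3, 4, 5, 6 days.
Next gap: 7 days. 2018-08-14 + 7 days = 2018-08-21.
Next gap: 8 days. 2018-08-21 + 8 days = 2018-08-29.
Next gap: 9 days. 2018-08-29 + 9 days = 2018-09-07.
Next gap: 10 days. 2018-09-07 + 10 days = 2018-09-17.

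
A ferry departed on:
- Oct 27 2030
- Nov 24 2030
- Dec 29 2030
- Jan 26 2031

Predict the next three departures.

Feb 23 2031, Mar 30 2031, Apr 27 2031

All Sundays; the gaps (28, 35, 28) vary with month length.
This is the last Sunday of each month.
Last Sunday of February 2031: Feb 23 2031.
March 2031 ends with Sunday Mar 30 2031.
Last Sunday of April 2031: Apr 27 2031.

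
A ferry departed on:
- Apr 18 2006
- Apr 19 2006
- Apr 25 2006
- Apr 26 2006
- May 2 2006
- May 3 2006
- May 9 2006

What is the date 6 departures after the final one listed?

Every event lands on a Tuesday or Wednesday (gaps cycle 1, 6, 1, 6, 1, 6).
So the schedule is: every Tuesday and Wednesday.
The following Wednesday is May 10 2006.
Next Tuesday: May 16 2006.
The following Wednesday is May 17 2006.
Next Tuesday: May 23 2006.
The following Wednesday is May 24 2006.
Next Tuesday: May 30 2006.

May 30 2006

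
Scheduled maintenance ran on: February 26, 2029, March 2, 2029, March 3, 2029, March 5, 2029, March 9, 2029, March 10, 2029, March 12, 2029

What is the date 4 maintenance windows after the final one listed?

Every event lands on a Monday or Friday or Saturday (gaps cycle 4, 1, 2, 4, 1, 2).
So the schedule is: every Monday, Friday and Saturday.
Next Friday: March 16, 2029.
Next Saturday: March 17, 2029.
The following Monday is March 19, 2029.
The following Friday is March 23, 2029.

March 23, 2029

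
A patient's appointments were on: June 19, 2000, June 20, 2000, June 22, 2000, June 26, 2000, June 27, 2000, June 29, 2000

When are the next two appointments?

July 3, 2000; July 4, 2000

Gaps: 1, 2, 4, 1, 2 days — not constant, but cyclic with period 3.
The events fall on every Monday, Tuesday and Thursday.
Next Monday: July 3, 2000.
Next Tuesday: July 4, 2000.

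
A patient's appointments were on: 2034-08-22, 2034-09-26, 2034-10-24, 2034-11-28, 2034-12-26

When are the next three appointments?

2035-01-23, 2035-02-27, 2035-03-27

These are Tuesdays at 28- or 35-day spacing (35, 28, 35, 28).
The pattern: 4th Tuesday of the month.
4th Tuesday of January 2035: 2035-01-23.
February 2035 — 4th Tuesday is 2035-02-27.
March 2035 — 4th Tuesday is 2035-03-27.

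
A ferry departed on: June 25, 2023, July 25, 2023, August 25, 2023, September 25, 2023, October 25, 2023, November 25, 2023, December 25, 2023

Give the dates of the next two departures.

Gaps: 30, 31, 31, 30, 31, 30 days — not constant. Every event is on the 25th of the month.
Pattern: the 25th of each month.
January 2024: January 25, 2024.
Next: February 2024 → February 25, 2024.

January 25, 2024; February 25, 2024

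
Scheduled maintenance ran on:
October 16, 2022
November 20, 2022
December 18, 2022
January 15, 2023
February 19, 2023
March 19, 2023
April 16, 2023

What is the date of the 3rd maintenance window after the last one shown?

Gaps: 35, 28, 28, 35, 28, 28 days — a mix of 28 and 35. Every date is a Sunday.
Each is the 3rd Sunday of its month.
3rd Sunday of May 2023: May 21, 2023.
3rd Sunday of June 2023: June 18, 2023.
July 2023 — 3rd Sunday is July 16, 2023.

July 16, 2023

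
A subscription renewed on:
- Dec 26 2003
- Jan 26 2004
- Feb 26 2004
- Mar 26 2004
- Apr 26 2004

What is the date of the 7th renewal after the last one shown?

Nov 26 2004

Each date is the 26th; the gaps (31, 31, 29, 31) track the month lengths.
The rule is the 26th of each month.
Next: May 2004 → May 26 2004.
June 2004: Jun 26 2004.
July 2004: Jul 26 2004.
August 2004: Aug 26 2004.
September 2004: Sep 26 2004.
Next: October 2004 → Oct 26 2004.
November 2004: Nov 26 2004.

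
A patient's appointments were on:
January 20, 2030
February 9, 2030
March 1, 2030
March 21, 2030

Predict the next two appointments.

April 10, 2030; April 30, 2030

Gaps between consecutive events: 20, 20, 20 days — a constant 20-day interval.
March 21, 2030 + 20 days = April 10, 2030.
April 10, 2030 + 20 days = April 30, 2030.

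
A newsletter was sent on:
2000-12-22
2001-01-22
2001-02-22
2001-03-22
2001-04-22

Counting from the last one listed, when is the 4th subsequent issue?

2001-08-22

Each date is the 22nd; the gaps (31, 31, 28, 31) track the month lengths.
The rule is the 22nd of each month.
Next: May 2001 → 2001-05-22.
June 2001: 2001-06-22.
July 2001: 2001-07-22.
Next: August 2001 → 2001-08-22.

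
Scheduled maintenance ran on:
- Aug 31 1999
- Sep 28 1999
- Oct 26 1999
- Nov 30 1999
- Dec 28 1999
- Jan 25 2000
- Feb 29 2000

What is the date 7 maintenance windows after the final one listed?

These are Tuesdays with 28, 28, 35, 28, 28, 35-day gaps.
Each is the final Tuesday of its month — Aug 31 1999 is past the 28th, so '4th Tuesday' doesn't fit.
Last Tuesday of March 2000: Mar 28 2000.
Last Tuesday of April 2000: Apr 25 2000.
May 2000 ends with Tuesday May 30 2000.
June 2000 ends with Tuesday Jun 27 2000.
Last Tuesday of July 2000: Jul 25 2000.
Last Tuesday of August 2000: Aug 29 2000.
Last Tuesday of September 2000: Sep 26 2000.

Sep 26 2000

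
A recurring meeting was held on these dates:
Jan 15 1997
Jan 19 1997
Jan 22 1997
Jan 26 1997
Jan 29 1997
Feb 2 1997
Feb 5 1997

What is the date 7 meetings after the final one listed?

Mar 2 1997

Every event lands on a Wednesday or Sunday (gaps cycle 4, 3, 4, 3, 4, 3).
So the schedule is: every Wednesday and Sunday.
The following Sunday is Feb 9 1997.
Next Wednesday: Feb 12 1997.
Next Sunday: Feb 16 1997.
Next Wednesday: Feb 19 1997.
Next Sunday: Feb 23 1997.
The following Wednesday is Feb 26 1997.
The following Sunday is Mar 2 1997.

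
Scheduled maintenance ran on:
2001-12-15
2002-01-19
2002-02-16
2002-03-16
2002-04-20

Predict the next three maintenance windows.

These are Saturdays at 28- or 35-day spacing (35, 28, 28, 35).
The pattern: 3rd Saturday of the month.
3rd Saturday of May 2002: 2002-05-18.
June 2002 — 3rd Saturday is 2002-06-15.
3rd Saturday of July 2002: 2002-07-20.

2002-05-18, 2002-06-15, 2002-07-20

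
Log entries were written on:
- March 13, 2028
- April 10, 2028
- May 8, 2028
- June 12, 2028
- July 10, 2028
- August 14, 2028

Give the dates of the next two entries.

Gaps: 28, 28, 35, 28, 35 days — a mix of 28 and 35. Every date is a Monday.
Each is the 2nd Monday of its month.
September 2028 — 2nd Monday is September 11, 2028.
2nd Monday of October 2028: October 9, 2028.

September 11, 2028; October 9, 2028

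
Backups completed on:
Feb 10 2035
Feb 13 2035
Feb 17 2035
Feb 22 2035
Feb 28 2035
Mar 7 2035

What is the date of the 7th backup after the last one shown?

Gaps: 3, 4, 5, 6, 7 days — each gap is 1 larger than the previous one.
Next gap: 8 days. Mar 7 2035 + 8 days = Mar 15 2035.
Next gap: 9 days. Mar 15 2035 + 9 days = Mar 24 2035.
Next gap: 10 days. Mar 24 2035 + 10 days = Apr 3 2035.
Next gap: 11 days. Apr 3 2035 + 11 days = Apr 14 2035.
Next gap: 12 days. Apr 14 2035 + 12 days = Apr 26 2035.
Next gap: 13 days. Apr 26 2035 + 13 days = May 9 2035.
Next gap: 14 days. May 9 2035 + 14 days = May 23 2035.

May 23 2035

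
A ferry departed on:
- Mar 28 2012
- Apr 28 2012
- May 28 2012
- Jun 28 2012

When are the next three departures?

Jul 28 2012, Aug 28 2012, Sep 28 2012

Each date is the 28th; the gaps (31, 30, 31) track the month lengths.
The rule is the 28th of each month.
July 2012: Jul 28 2012.
August 2012: Aug 28 2012.
Next: September 2012 → Sep 28 2012.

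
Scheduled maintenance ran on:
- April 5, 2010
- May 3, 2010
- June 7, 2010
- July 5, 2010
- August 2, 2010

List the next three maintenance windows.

Gaps: 28, 35, 28, 28 days — a mix of 28 and 35. Every date is a Monday.
Each is the 1st Monday of its month.
September 2010 — 1st Monday is September 6, 2010.
1st Monday of October 2010: October 4, 2010.
1st Monday of November 2010: November 1, 2010.

September 6, 2010; October 4, 2010; November 1, 2010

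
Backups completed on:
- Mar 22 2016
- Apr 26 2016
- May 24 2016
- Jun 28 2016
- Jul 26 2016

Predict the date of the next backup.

Aug 23 2016

These are Tuesdays at 28- or 35-day spacing (35, 28, 35, 28).
The pattern: 4th Tuesday of the month.
August 2016 — 4th Tuesday is Aug 23 2016.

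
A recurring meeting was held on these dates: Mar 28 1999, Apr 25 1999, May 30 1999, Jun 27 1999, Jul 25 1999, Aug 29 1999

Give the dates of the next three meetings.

These are Sundays with 28, 35, 28, 28, 35-day gaps.
Each is the final Sunday of its month — May 30 1999 is past the 28th, so '4th Sunday' doesn't fit.
Last Sunday of September 1999: Sep 26 1999.
October 1999 ends with Sunday Oct 31 1999.
November 1999 ends with Sunday Nov 28 1999.

Sep 26 1999, Oct 31 1999, Nov 28 1999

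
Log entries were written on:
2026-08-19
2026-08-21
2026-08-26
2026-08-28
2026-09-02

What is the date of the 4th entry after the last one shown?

2026-09-16

Every event lands on a Wednesday or Friday (gaps cycle 2, 5, 2, 5).
So the schedule is: every Wednesday and Friday.
Next Friday: 2026-09-04.
The following Wednesday is 2026-09-09.
Next Friday: 2026-09-11.
The following Wednesday is 2026-09-16.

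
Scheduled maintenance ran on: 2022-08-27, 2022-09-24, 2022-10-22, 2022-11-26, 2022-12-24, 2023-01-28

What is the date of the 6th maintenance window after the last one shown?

All dates are Saturdays, 28, 28, 35, 28, 35 days apart.
Specifically, the 4th Saturday of each month.
4th Saturday of February 2023: 2023-02-25.
March 2023 — 4th Saturday is 2023-03-25.
April 2023 — 4th Saturday is 2023-04-22.
May 2023 — 4th Saturday is 2023-05-27.
June 2023 — 4th Saturday is 2023-06-24.
4th Saturday of July 2023: 2023-07-22.

2023-07-22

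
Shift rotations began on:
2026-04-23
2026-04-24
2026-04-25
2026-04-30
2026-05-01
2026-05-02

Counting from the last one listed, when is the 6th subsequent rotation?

2026-05-16

The gap pattern 1, 1, 5, 1, 1 repeats every 3 events.
These are the Thursdays, Fridays and Saturdays of each week.
The following Thursday is 2026-05-07.
Next Friday: 2026-05-08.
The following Saturday is 2026-05-09.
Next Thursday: 2026-05-14.
The following Friday is 2026-05-15.
Next Saturday: 2026-05-16.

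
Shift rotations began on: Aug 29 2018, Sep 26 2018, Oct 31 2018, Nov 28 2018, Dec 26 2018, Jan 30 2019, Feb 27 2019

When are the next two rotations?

Mar 27 2019, Apr 24 2019

All Wednesdays; the gaps (28, 35, 28, 28, 35, 28) vary with month length.
This is the last Wednesday of each month.
March 2019 ends with Wednesday Mar 27 2019.
Last Wednesday of April 2019: Apr 24 2019.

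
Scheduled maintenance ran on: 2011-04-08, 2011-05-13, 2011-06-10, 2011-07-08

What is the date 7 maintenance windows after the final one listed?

Gaps: 35, 28, 28 days — a mix of 28 and 35. Every date is a Friday.
Each is the 2nd Friday of its month.
2nd Friday of August 2011: 2011-08-12.
September 2011 — 2nd Friday is 2011-09-09.
2nd Friday of October 2011: 2011-10-14.
November 2011 — 2nd Friday is 2011-11-11.
December 2011 — 2nd Friday is 2011-12-09.
2nd Friday of January 2012: 2012-01-13.
February 2012 — 2nd Friday is 2012-02-10.

2012-02-10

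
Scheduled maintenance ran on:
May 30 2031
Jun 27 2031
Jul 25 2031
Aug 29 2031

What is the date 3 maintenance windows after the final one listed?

Nov 28 2031

Every date is a Friday; gaps 28, 28, 35 days.
Each is the last Friday of its month (at least one falls on the 29th or later, ruling out '4th Friday').
Last Friday of September 2031: Sep 26 2031.
October 2031 ends with Friday Oct 31 2031.
November 2031 ends with Friday Nov 28 2031.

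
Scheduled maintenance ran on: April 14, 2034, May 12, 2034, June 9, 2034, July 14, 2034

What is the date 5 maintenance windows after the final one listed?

Gaps: 28, 28, 35 days — a mix of 28 and 35. Every date is a Friday.
Each is the 2nd Friday of its month.
August 2034 — 2nd Friday is August 11, 2034.
2nd Friday of September 2034: September 8, 2034.
2nd Friday of October 2034: October 13, 2034.
2nd Friday of November 2034: November 10, 2034.
2nd Friday of December 2034: December 8, 2034.

December 8, 2034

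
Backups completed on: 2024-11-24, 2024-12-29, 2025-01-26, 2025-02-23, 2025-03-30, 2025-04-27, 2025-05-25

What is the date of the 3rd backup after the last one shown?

These are Sundays with 35, 28, 28, 35, 28, 28-day gaps.
Each is the final Sunday of its month — 2024-12-29 is past the 28th, so '4th Sunday' doesn't fit.
June 2025 ends with Sunday 2025-06-29.
Last Sunday of July 2025: 2025-07-27.
Last Sunday of August 2025: 2025-08-31.

2025-08-31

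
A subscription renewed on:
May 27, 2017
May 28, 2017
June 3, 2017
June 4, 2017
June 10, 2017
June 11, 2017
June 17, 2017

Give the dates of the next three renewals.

Every event lands on a Saturday or Sunday (gaps cycle 1, 6, 1, 6, 1, 6).
So the schedule is: every Saturday and Sunday.
The following Sunday is June 18, 2017.
The following Saturday is June 24, 2017.
The following Sunday is June 25, 2017.

June 18, 2017; June 24, 2017; June 25, 2017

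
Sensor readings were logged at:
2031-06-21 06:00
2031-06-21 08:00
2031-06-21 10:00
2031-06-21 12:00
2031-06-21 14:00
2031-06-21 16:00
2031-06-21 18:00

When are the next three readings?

2031-06-21 20:00, 2031-06-21 22:00, 2031-06-22 00:00

Gaps: 2, 2, 2, 2, 2, 2 hours — each event is 2 hours after the previous one.
2031-06-21 18:00 + 2 h = 2031-06-21 20:00.
2031-06-21 20:00 + 2 h = 2031-06-21 22:00.
2031-06-21 22:00 + 2 h = 2031-06-22 00:00.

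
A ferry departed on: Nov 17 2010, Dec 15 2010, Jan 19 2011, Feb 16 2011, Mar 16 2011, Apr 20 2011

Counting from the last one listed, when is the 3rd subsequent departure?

These are Wednesdays at 28- or 35-day spacing (28, 35, 28, 28, 35).
The pattern: 3rd Wednesday of the month.
May 2011 — 3rd Wednesday is May 18 2011.
3rd Wednesday of June 2011: Jun 15 2011.
July 2011 — 3rd Wednesday is Jul 20 2011.

Jul 20 2011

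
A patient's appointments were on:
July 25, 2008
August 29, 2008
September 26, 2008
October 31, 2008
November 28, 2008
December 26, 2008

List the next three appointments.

These are Fridays with 35, 28, 35, 28, 28-day gaps.
Each is the final Friday of its month — August 29, 2008 is past the 28th, so '4th Friday' doesn't fit.
January 2009 ends with Friday January 30, 2009.
Last Friday of February 2009: February 27, 2009.
March 2009 ends with Friday March 27, 2009.

January 30, 2009; February 27, 2009; March 27, 2009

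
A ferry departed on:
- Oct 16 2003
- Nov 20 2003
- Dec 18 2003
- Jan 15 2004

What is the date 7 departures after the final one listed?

All dates are Thursdays, 35, 28, 28 days apart.
Specifically, the 3rd Thursday of each month.
February 2004 — 3rd Thursday is Feb 19 2004.
3rd Thursday of March 2004: Mar 18 2004.
April 2004 — 3rd Thursday is Apr 15 2004.
3rd Thursday of May 2004: May 20 2004.
June 2004 — 3rd Thursday is Jun 17 2004.
3rd Thursday of July 2004: Jul 15 2004.
3rd Thursday of August 2004: Aug 19 2004.

Aug 19 2004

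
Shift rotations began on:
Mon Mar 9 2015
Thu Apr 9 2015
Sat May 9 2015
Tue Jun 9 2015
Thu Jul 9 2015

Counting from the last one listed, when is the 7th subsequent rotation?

Each date is the 9th; the gaps (31, 30, 31, 30) track the month lengths.
The rule is the 9th of each month.
Next: August 2015 → Sun Aug 9 2015.
September 2015: Wed Sep 9 2015.
October 2015: Fri Oct 9 2015.
November 2015: Mon Nov 9 2015.
December 2015: Wed Dec 9 2015.
Next: January 2016 → Sat Jan 9 2016.
February 2016: Tue Feb 9 2016.

Tue Feb 9 2016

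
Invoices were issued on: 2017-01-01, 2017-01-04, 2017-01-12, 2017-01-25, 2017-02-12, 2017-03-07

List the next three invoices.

Gaps: 3, 8, 13, 18, 23 days — each gap is 5 larger than the previous one.
Next gap: 28 days. 2017-03-07 + 28 days = 2017-04-04.
Next gap: 33 days. 2017-04-04 + 33 days = 2017-05-07.
Next gap: 38 days. 2017-05-07 + 38 days = 2017-06-14.

2017-04-04, 2017-05-07, 2017-06-14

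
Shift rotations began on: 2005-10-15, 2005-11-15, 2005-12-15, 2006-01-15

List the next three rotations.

2006-02-15, 2006-03-15, 2006-04-15

Gaps: 31, 30, 31 days — not constant. Every event is on the 15th of the month.
Pattern: the 15th of each month.
Next: February 2006 → 2006-02-15.
Next: March 2006 → 2006-03-15.
April 2006: 2006-04-15.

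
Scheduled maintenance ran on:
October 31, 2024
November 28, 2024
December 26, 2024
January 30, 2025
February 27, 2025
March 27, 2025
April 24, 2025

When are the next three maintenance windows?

May 29, 2025; June 26, 2025; July 31, 2025

Every date is a Thursday; gaps 28, 28, 35, 28, 28, 28 days.
Each is the last Thursday of its month (at least one falls on the 29th or later, ruling out '4th Thursday').
May 2025 ends with Thursday May 29, 2025.
Last Thursday of June 2025: June 26, 2025.
Last Thursday of July 2025: July 31, 2025.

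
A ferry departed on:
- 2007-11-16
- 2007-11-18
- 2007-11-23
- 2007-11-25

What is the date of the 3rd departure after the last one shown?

Gaps: 2, 5, 2 days — not constant, but cyclic with period 2.
The events fall on every Friday and Sunday.
The following Friday is 2007-11-30.
The following Sunday is 2007-12-02.
The following Friday is 2007-12-07.

2007-12-07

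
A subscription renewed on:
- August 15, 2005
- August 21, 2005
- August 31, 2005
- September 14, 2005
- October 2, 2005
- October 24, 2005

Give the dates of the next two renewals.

November 19, 2005; December 19, 2005

Gaps: 6, 10, 14, 18, 22 days — each gap is 4 larger than the previous one.
Next gap: 26 days. October 24, 2005 + 26 days = November 19, 2005.
Next gap: 30 days. November 19, 2005 + 30 days = December 19, 2005.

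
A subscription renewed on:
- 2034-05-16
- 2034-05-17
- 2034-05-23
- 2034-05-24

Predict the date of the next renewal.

2034-05-30

Gaps: 1, 6, 1 days — not constant, but cyclic with period 2.
The events fall on every Tuesday and Wednesday.
Next Tuesday: 2034-05-30.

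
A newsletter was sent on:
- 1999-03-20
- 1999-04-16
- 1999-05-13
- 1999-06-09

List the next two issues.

Gaps between consecutive events: 27, 27, 27 days — a constant 27-day interval.
1999-06-09 + 27 days = 1999-07-06.
1999-07-06 + 27 days = 1999-08-02.

1999-07-06, 1999-08-02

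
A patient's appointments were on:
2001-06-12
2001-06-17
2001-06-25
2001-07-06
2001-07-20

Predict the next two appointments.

2001-08-06, 2001-08-26

Gaps: 5, 8, 11, 14 days — each gap is 3 larger than the previous one.
Next gap: 17 days. 2001-07-20 + 17 days = 2001-08-06.
Next gap: 20 days. 2001-08-06 + 20 days = 2001-08-26.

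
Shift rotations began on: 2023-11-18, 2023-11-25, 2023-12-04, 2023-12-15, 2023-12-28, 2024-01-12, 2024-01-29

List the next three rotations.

2024-02-17, 2024-03-09, 2024-04-01

Intervals are 7, 9, 11, 13, 15, 17 days — an arithmetic progression with common difference 2.
Next gap: 19 days. 2024-01-29 + 19 days = 2024-02-17.
Next gap: 21 days. 2024-02-17 + 21 days = 2024-03-09.
Next gap: 23 days. 2024-03-09 + 23 days = 2024-04-01.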